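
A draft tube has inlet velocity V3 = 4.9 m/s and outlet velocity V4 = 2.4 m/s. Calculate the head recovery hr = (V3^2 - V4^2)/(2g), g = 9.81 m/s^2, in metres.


hr = (4.9^2 - 2.4^2) / (2*9.81) = 0.9302 m


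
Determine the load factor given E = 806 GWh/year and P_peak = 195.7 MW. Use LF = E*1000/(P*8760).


LF = 806 * 1000 / (195.7 * 8760) = 0.4702


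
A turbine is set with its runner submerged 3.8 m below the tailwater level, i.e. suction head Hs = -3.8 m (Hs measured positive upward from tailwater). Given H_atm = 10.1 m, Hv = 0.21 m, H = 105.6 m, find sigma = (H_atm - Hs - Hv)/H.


sigma = (10.1 - (-3.8) - 0.21) / 105.6 = 0.1296


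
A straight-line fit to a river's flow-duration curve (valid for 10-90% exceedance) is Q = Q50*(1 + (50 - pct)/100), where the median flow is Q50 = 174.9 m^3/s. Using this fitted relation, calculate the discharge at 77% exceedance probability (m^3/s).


Q = 174.9 * (1 + (50 - 77)/100) = 127.6770 m^3/s


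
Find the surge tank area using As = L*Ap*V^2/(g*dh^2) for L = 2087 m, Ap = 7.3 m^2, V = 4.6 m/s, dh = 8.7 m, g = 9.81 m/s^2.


As = 2087 * 7.3 * 4.6^2 / (9.81 * 8.7^2) = 434.1637 m^2


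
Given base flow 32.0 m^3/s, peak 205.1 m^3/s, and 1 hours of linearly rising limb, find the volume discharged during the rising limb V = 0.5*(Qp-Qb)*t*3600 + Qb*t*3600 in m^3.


V = 0.5*(205.1 - 32.0)*1*3600 + 32.0*1*3600 = 426780.0000 m^3


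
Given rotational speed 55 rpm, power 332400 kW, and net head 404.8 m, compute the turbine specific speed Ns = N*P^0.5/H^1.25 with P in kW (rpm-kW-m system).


Ns = 55 * 332400^0.5 / 404.8^1.25 = 17.4640


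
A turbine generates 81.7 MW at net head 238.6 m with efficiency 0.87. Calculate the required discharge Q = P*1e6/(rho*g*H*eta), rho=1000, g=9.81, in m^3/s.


Q = 81.7 * 1e6 / (1000 * 9.81 * 238.6 * 0.87) = 40.1202 m^3/s


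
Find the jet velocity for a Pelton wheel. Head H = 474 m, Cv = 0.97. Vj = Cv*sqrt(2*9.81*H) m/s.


Vj = 0.97 * sqrt(2*9.81*474) = 93.5428 m/s


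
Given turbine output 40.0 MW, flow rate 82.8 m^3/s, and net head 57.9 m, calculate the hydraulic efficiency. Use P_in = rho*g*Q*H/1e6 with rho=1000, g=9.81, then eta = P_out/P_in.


P_in = 1000 * 9.81 * 82.8 * 57.9 / 1e6 = 47.0303 MW
eta = 40.0 / 47.0303 = 0.8505


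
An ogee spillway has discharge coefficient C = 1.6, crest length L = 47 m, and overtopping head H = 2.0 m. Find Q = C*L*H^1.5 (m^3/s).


Q = 1.6 * 47 * 2.0^1.5 = 212.6977 m^3/s


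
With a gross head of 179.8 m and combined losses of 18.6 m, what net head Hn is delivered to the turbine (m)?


Hn = 179.8 - 18.6 = 161.2000 m


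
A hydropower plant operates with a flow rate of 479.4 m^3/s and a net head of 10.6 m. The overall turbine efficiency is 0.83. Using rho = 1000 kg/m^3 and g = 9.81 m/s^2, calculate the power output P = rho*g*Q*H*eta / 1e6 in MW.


P = 1000 * 9.81 * 479.4 * 10.6 * 0.83 / 1e6 = 41.3762 MW


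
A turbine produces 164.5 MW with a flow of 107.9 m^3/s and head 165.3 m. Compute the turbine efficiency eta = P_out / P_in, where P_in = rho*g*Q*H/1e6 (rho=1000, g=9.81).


P_in = 1000 * 9.81 * 107.9 * 165.3 / 1e6 = 174.9699 MW
eta = 164.5 / 174.9699 = 0.9402


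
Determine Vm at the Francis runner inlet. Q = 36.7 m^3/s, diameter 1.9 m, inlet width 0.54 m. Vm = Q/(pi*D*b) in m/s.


Vm = 36.7 / (pi * 1.9 * 0.54) = 11.3859 m/s


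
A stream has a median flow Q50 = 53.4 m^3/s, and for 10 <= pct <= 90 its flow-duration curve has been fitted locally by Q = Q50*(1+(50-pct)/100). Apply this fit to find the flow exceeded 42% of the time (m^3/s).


Q = 53.4 * (1 + (50 - 42)/100) = 57.6720 m^3/s


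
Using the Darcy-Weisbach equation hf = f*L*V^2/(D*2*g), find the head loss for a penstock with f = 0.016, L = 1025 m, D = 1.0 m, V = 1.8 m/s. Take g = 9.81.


hf = 0.016 * 1025 * 1.8^2 / (1.0 * 2 * 9.81) = 2.7083 m


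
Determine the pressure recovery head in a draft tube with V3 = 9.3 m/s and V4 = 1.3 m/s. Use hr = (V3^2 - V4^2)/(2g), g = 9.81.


hr = (9.3^2 - 1.3^2) / (2*9.81) = 4.3221 m


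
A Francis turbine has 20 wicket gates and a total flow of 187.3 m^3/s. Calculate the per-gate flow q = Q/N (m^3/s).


q = 187.3 / 20 = 9.3650 m^3/s


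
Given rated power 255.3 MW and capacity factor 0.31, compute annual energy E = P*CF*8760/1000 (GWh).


E = 255.3 * 0.31 * 8760 / 1000 = 693.2927 GWh


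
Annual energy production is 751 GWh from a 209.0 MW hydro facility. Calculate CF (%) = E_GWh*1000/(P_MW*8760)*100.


CF = 751 * 1000 / (209.0 * 8760) * 100 = 41.0194 %


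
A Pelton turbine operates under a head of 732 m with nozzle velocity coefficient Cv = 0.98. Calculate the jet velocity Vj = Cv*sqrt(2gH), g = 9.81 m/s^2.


Vj = 0.98 * sqrt(2*9.81*732) = 117.4441 m/s


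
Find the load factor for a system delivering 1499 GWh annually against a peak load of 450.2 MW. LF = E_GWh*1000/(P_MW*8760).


LF = 1499 * 1000 / (450.2 * 8760) = 0.3801


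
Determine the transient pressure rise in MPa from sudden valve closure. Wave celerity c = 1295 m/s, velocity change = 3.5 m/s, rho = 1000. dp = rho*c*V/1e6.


dp = 1000 * 1295 * 3.5 / 1e6 = 4.5325 MPa


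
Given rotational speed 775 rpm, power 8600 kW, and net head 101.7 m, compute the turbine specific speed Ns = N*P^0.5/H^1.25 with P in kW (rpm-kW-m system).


Ns = 775 * 8600^0.5 / 101.7^1.25 = 222.5357


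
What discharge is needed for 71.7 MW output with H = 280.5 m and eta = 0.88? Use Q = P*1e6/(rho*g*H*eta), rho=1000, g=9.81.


Q = 71.7 * 1e6 / (1000 * 9.81 * 280.5 * 0.88) = 29.6097 m^3/s


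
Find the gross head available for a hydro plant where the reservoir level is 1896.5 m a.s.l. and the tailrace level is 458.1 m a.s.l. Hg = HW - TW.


Hg = 1896.5 - 458.1 = 1438.4000 m


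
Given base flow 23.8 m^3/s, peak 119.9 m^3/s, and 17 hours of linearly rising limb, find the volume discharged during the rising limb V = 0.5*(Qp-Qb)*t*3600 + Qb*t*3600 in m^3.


V = 0.5*(119.9 - 23.8)*17*3600 + 23.8*17*3600 = 4.3972e+06 m^3


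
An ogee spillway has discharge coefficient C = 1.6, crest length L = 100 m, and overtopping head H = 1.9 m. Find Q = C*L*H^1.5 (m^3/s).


Q = 1.6 * 100 * 1.9^1.5 = 419.0351 m^3/s


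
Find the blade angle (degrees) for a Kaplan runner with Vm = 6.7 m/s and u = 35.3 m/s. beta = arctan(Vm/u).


beta = arctan(6.7 / 35.3) = 10.7470 degrees


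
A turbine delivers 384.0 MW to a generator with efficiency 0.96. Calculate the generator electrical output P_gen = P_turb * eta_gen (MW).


P_gen = 384.0 * 0.96 = 368.6400 MW


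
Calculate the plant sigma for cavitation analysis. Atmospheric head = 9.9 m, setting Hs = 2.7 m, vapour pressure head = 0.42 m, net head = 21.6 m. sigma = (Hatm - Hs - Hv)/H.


sigma = (9.9 - 2.7 - 0.42) / 21.6 = 0.3139


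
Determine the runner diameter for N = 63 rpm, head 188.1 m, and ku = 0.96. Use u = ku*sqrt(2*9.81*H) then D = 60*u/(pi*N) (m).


u = 0.96 * sqrt(2*9.81*188.1) = 58.3197 m/s
D = 60 * 58.3197 / (pi * 63) = 17.6797 m


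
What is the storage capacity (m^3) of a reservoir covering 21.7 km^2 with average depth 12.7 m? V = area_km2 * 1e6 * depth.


V = 21.7 * 1e6 * 12.7 = 2.7559e+08 m^3


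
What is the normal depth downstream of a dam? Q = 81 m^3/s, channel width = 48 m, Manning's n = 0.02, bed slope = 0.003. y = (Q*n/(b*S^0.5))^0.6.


y = (81 * 0.02 / (48 * 0.003^0.5))^0.6 = 0.7479 m


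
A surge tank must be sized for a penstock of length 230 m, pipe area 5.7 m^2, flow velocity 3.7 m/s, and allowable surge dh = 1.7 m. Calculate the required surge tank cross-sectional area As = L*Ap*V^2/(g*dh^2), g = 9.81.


As = 230 * 5.7 * 3.7^2 / (9.81 * 1.7^2) = 633.0519 m^2


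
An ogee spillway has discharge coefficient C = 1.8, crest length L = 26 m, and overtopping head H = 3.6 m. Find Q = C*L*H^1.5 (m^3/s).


Q = 1.8 * 26 * 3.6^1.5 = 319.6683 m^3/s


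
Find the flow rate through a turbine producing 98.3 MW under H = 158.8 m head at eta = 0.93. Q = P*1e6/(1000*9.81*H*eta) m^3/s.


Q = 98.3 * 1e6 / (1000 * 9.81 * 158.8 * 0.93) = 67.8502 m^3/s


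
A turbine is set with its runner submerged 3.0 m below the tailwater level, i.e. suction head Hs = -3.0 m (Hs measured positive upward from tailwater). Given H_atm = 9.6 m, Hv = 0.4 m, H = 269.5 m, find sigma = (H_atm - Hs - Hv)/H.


sigma = (9.6 - (-3.0) - 0.4) / 269.5 = 0.0453


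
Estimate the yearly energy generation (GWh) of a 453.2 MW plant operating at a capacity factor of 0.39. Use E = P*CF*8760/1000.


E = 453.2 * 0.39 * 8760 / 1000 = 1548.3125 GWh


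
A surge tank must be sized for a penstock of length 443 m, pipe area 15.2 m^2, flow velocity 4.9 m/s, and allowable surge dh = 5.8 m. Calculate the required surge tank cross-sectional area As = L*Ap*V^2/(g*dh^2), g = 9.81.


As = 443 * 15.2 * 4.9^2 / (9.81 * 5.8^2) = 489.9079 m^2


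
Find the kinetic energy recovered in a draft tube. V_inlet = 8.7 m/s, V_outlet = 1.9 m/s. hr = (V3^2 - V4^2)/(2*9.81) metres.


hr = (8.7^2 - 1.9^2) / (2*9.81) = 3.6738 m


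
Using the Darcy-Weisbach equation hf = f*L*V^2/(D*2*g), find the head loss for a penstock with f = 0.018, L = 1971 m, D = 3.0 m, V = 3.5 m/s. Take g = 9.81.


hf = 0.018 * 1971 * 3.5^2 / (3.0 * 2 * 9.81) = 7.3837 m


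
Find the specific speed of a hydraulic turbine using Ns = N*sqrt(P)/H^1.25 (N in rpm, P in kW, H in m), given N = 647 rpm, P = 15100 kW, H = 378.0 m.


Ns = 647 * 15100^0.5 / 378.0^1.25 = 47.7011


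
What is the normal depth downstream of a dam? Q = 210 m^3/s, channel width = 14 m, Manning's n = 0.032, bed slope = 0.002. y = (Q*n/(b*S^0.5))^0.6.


y = (210 * 0.032 / (14 * 0.002^0.5))^0.6 = 4.1537 m


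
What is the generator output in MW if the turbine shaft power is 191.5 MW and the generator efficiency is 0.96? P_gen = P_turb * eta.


P_gen = 191.5 * 0.96 = 183.8400 MW


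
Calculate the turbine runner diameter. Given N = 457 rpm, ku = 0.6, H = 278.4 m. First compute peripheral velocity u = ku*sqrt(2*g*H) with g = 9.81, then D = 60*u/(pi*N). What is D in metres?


u = 0.6 * sqrt(2*9.81*278.4) = 44.3441 m/s
D = 60 * 44.3441 / (pi * 457) = 1.8532 m


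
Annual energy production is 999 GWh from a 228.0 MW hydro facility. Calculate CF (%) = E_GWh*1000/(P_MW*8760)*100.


CF = 999 * 1000 / (228.0 * 8760) * 100 = 50.0180 %


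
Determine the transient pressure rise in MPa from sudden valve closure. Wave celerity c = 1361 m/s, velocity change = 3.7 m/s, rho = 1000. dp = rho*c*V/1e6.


dp = 1000 * 1361 * 3.7 / 1e6 = 5.0357 MPa


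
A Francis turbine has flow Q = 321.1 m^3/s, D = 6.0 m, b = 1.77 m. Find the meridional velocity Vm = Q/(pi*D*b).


Vm = 321.1 / (pi * 6.0 * 1.77) = 9.6242 m/s


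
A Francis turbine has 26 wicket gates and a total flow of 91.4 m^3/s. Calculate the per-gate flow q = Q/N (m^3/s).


q = 91.4 / 26 = 3.5154 m^3/s


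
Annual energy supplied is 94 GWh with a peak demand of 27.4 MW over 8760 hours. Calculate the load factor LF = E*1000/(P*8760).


LF = 94 * 1000 / (27.4 * 8760) = 0.3916


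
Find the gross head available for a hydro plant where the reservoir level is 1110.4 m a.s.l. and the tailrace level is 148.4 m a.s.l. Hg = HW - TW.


Hg = 1110.4 - 148.4 = 962.0000 m


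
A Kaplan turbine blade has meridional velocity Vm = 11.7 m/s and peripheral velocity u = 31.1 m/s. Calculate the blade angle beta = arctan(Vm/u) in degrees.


beta = arctan(11.7 / 31.1) = 20.6166 degrees


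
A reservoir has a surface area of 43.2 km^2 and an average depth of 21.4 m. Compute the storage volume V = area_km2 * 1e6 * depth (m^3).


V = 43.2 * 1e6 * 21.4 = 9.2448e+08 m^3


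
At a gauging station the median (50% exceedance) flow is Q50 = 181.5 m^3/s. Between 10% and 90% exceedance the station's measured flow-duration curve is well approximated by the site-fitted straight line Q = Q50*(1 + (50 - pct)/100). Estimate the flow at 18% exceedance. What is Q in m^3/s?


Q = 181.5 * (1 + (50 - 18)/100) = 239.5800 m^3/s


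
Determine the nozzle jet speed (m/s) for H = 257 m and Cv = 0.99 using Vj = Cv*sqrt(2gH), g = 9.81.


Vj = 0.99 * sqrt(2*9.81*257) = 70.2993 m/s


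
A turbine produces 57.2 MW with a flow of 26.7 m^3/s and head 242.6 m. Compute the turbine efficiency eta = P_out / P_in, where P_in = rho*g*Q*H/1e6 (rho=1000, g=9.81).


P_in = 1000 * 9.81 * 26.7 * 242.6 / 1e6 = 63.5435 MW
eta = 57.2 / 63.5435 = 0.9002


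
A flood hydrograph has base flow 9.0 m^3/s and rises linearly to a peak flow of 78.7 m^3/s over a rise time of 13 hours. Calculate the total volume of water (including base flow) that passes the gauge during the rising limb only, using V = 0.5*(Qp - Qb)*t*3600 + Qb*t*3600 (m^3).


V = 0.5*(78.7 - 9.0)*13*3600 + 9.0*13*3600 = 2.0522e+06 m^3


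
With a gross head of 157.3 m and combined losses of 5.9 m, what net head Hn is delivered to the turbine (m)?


Hn = 157.3 - 5.9 = 151.4000 m


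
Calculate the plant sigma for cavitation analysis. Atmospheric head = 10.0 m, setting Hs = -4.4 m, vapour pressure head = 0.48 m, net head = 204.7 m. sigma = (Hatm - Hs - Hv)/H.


sigma = (10.0 - (-4.4) - 0.48) / 204.7 = 0.0680


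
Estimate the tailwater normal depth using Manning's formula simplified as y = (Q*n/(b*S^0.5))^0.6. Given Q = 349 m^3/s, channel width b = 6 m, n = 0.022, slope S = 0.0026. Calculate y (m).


y = (349 * 0.022 / (6 * 0.0026^0.5))^0.6 = 6.9146 m


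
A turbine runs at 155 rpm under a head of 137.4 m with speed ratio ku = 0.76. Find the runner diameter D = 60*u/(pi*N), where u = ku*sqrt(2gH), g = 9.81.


u = 0.76 * sqrt(2*9.81*137.4) = 39.4599 m/s
D = 60 * 39.4599 / (pi * 155) = 4.8621 m


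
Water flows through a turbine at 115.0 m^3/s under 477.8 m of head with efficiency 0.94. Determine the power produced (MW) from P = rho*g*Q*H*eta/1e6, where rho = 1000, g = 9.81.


P = 1000 * 9.81 * 115.0 * 477.8 * 0.94 / 1e6 = 506.6883 MW


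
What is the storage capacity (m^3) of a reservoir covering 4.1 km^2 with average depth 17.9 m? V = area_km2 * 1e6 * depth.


V = 4.1 * 1e6 * 17.9 = 7.3390e+07 m^3


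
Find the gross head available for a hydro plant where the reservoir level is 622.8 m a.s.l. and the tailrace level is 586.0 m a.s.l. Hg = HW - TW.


Hg = 622.8 - 586.0 = 36.8000 m


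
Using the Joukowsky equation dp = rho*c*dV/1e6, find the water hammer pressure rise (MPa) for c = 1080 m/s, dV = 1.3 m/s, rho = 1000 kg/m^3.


dp = 1000 * 1080 * 1.3 / 1e6 = 1.4040 MPa


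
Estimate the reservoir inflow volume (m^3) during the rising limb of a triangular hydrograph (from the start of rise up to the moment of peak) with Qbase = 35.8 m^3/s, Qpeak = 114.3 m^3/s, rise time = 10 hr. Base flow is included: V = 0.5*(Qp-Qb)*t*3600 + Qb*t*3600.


V = 0.5*(114.3 - 35.8)*10*3600 + 35.8*10*3600 = 2.7018e+06 m^3


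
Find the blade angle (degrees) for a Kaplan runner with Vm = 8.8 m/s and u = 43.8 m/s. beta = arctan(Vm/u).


beta = arctan(8.8 / 43.8) = 11.3602 degrees


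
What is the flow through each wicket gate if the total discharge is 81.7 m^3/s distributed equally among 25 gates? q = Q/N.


q = 81.7 / 25 = 3.2680 m^3/s


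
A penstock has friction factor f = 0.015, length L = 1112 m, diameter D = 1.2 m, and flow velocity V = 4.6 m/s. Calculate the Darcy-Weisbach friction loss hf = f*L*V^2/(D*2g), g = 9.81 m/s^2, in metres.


hf = 0.015 * 1112 * 4.6^2 / (1.2 * 2 * 9.81) = 14.9910 m


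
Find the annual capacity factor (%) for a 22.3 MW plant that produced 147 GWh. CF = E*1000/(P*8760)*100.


CF = 147 * 1000 / (22.3 * 8760) * 100 = 75.2503 %


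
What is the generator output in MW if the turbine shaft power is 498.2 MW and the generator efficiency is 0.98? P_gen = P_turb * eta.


P_gen = 498.2 * 0.98 = 488.2360 MW


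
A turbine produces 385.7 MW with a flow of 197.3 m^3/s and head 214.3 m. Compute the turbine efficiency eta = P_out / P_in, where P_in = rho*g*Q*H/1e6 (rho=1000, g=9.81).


P_in = 1000 * 9.81 * 197.3 * 214.3 / 1e6 = 414.7804 MW
eta = 385.7 / 414.7804 = 0.9299


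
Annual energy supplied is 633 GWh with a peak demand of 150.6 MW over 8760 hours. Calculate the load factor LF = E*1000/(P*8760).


LF = 633 * 1000 / (150.6 * 8760) = 0.4798


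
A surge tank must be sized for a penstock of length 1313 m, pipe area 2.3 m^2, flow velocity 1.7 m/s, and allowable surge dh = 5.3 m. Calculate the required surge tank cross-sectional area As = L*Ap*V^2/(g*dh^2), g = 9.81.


As = 1313 * 2.3 * 1.7^2 / (9.81 * 5.3^2) = 31.6716 m^2


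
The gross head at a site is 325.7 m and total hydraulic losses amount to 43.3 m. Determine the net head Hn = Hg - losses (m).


Hn = 325.7 - 43.3 = 282.4000 m


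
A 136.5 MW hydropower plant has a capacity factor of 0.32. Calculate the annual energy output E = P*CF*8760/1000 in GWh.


E = 136.5 * 0.32 * 8760 / 1000 = 382.6368 GWh


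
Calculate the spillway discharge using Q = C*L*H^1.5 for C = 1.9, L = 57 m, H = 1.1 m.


Q = 1.9 * 57 * 1.1^1.5 = 124.9446 m^3/s


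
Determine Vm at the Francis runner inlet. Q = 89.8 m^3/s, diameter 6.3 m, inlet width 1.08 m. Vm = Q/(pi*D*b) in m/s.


Vm = 89.8 / (pi * 6.3 * 1.08) = 4.2011 m/s


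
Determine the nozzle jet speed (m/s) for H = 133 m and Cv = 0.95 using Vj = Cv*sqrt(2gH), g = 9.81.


Vj = 0.95 * sqrt(2*9.81*133) = 48.5287 m/s


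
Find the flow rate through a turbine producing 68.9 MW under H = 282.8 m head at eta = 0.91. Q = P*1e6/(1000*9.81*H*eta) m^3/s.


Q = 68.9 * 1e6 / (1000 * 9.81 * 282.8 * 0.91) = 27.2916 m^3/s


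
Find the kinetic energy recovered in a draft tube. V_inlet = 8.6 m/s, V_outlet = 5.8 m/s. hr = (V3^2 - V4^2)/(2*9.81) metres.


hr = (8.6^2 - 5.8^2) / (2*9.81) = 2.0550 m


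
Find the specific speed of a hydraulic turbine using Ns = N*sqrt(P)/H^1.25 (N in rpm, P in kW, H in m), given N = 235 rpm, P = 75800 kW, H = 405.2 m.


Ns = 235 * 75800^0.5 / 405.2^1.25 = 35.5890


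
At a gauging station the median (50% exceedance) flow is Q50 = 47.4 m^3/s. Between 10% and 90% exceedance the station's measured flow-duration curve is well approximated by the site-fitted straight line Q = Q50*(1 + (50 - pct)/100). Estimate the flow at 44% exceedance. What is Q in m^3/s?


Q = 47.4 * (1 + (50 - 44)/100) = 50.2440 m^3/s


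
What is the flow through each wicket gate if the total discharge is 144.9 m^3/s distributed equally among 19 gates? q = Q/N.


q = 144.9 / 19 = 7.6263 m^3/s


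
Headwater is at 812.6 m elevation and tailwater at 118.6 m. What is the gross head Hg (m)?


Hg = 812.6 - 118.6 = 694.0000 m


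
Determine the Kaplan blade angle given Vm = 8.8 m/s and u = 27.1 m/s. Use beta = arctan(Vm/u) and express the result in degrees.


beta = arctan(8.8 / 27.1) = 17.9898 degrees


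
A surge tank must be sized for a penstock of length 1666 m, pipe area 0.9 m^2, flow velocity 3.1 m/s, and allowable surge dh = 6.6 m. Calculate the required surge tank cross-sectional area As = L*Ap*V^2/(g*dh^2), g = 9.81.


As = 1666 * 0.9 * 3.1^2 / (9.81 * 6.6^2) = 33.7197 m^2


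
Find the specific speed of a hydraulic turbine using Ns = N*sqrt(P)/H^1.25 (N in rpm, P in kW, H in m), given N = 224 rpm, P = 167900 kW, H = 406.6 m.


Ns = 224 * 167900^0.5 / 406.6^1.25 = 50.2706


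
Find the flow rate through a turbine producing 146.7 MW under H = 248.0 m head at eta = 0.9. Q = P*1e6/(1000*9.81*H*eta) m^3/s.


Q = 146.7 * 1e6 / (1000 * 9.81 * 248.0 * 0.9) = 66.9988 m^3/s


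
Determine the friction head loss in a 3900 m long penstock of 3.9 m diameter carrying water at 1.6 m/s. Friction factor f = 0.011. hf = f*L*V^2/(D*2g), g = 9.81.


hf = 0.011 * 3900 * 1.6^2 / (3.9 * 2 * 9.81) = 1.4353 m


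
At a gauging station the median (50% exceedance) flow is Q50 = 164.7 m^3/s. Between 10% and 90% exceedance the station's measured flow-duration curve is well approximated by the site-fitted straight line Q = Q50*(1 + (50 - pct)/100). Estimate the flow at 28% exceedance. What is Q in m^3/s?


Q = 164.7 * (1 + (50 - 28)/100) = 200.9340 m^3/s


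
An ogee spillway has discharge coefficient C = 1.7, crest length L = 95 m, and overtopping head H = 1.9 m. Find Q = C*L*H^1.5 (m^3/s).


Q = 1.7 * 95 * 1.9^1.5 = 422.9635 m^3/s


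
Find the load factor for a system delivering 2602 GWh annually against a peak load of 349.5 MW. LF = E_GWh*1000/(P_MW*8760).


LF = 2602 * 1000 / (349.5 * 8760) = 0.8499


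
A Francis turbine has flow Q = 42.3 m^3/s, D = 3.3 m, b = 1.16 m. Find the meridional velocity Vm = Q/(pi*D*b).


Vm = 42.3 / (pi * 3.3 * 1.16) = 3.5174 m/s


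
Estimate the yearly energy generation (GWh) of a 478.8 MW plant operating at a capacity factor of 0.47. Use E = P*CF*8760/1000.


E = 478.8 * 0.47 * 8760 / 1000 = 1971.3154 GWh


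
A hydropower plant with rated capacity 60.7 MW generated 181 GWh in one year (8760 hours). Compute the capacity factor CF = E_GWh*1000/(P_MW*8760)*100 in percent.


CF = 181 * 1000 / (60.7 * 8760) * 100 = 34.0397 %


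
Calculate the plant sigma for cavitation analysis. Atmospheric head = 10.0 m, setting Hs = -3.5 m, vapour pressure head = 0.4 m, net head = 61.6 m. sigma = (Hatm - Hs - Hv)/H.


sigma = (10.0 - (-3.5) - 0.4) / 61.6 = 0.2127


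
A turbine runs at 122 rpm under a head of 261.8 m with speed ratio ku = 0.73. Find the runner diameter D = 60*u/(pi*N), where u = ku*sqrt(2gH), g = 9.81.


u = 0.73 * sqrt(2*9.81*261.8) = 52.3187 m/s
D = 60 * 52.3187 / (pi * 122) = 8.1903 m


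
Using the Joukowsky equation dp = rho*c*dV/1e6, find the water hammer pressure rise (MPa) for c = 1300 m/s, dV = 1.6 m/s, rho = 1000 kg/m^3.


dp = 1000 * 1300 * 1.6 / 1e6 = 2.0800 MPa


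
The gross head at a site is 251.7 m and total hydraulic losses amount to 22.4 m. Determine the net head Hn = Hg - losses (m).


Hn = 251.7 - 22.4 = 229.3000 m


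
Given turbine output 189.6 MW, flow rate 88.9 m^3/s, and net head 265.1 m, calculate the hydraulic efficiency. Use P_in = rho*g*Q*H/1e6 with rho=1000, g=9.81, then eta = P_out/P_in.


P_in = 1000 * 9.81 * 88.9 * 265.1 / 1e6 = 231.1961 MW
eta = 189.6 / 231.1961 = 0.8201


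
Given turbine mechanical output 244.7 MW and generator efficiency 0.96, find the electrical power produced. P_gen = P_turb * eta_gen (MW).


P_gen = 244.7 * 0.96 = 234.9120 MW


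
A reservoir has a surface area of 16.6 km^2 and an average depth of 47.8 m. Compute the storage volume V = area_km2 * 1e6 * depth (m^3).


V = 16.6 * 1e6 * 47.8 = 7.9348e+08 m^3


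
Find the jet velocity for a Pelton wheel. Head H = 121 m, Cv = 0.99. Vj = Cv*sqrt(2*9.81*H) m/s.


Vj = 0.99 * sqrt(2*9.81*121) = 48.2367 m/s


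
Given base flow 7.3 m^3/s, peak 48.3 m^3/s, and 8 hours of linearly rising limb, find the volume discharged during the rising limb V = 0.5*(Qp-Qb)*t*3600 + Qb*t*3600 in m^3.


V = 0.5*(48.3 - 7.3)*8*3600 + 7.3*8*3600 = 800640.0000 m^3


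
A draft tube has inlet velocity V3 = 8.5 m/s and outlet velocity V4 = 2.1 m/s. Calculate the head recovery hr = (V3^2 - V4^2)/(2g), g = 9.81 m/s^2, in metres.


hr = (8.5^2 - 2.1^2) / (2*9.81) = 3.4577 m


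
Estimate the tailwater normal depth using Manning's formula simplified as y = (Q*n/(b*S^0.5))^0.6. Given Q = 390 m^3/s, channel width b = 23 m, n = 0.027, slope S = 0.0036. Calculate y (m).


y = (390 * 0.027 / (23 * 0.0036^0.5))^0.6 = 3.3848 m


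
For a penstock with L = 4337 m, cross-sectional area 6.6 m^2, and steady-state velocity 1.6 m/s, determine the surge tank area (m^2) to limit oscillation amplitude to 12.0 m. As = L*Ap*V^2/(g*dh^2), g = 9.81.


As = 4337 * 6.6 * 1.6^2 / (9.81 * 12.0^2) = 51.8731 m^2


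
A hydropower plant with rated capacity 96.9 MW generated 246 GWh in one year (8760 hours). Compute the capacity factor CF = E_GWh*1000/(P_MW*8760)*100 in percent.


CF = 246 * 1000 / (96.9 * 8760) * 100 = 28.9806 %


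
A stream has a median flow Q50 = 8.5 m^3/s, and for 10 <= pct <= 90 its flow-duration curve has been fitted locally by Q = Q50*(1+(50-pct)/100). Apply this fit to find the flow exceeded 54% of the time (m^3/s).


Q = 8.5 * (1 + (50 - 54)/100) = 8.1600 m^3/s


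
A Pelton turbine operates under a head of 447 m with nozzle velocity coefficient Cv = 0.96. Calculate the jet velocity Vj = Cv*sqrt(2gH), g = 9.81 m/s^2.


Vj = 0.96 * sqrt(2*9.81*447) = 89.9031 m/s


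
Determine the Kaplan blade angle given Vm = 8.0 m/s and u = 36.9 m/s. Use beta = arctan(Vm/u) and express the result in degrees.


beta = arctan(8.0 / 36.9) = 12.2325 degrees


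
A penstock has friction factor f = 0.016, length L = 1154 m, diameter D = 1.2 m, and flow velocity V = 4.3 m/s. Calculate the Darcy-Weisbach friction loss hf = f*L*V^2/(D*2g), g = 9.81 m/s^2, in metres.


hf = 0.016 * 1154 * 4.3^2 / (1.2 * 2 * 9.81) = 14.5005 m


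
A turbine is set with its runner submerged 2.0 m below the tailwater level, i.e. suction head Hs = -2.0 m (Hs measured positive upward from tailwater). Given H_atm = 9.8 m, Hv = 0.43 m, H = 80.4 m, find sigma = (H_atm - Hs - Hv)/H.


sigma = (9.8 - (-2.0) - 0.43) / 80.4 = 0.1414


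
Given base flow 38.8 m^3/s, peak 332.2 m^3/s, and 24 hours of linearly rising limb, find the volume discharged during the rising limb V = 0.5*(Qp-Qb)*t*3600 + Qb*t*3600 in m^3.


V = 0.5*(332.2 - 38.8)*24*3600 + 38.8*24*3600 = 1.6027e+07 m^3


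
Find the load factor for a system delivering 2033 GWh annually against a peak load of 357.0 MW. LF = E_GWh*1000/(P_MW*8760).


LF = 2033 * 1000 / (357.0 * 8760) = 0.6501


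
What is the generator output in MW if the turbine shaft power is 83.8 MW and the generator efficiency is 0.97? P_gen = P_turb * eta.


P_gen = 83.8 * 0.97 = 81.2860 MW


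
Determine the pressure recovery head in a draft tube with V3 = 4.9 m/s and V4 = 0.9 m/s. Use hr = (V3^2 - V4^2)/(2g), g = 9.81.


hr = (4.9^2 - 0.9^2) / (2*9.81) = 1.1825 m


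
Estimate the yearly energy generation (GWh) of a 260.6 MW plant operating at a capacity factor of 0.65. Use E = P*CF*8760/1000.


E = 260.6 * 0.65 * 8760 / 1000 = 1483.8564 GWh


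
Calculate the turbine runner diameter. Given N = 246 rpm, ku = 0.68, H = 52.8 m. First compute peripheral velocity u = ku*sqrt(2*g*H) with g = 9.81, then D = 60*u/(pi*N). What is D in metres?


u = 0.68 * sqrt(2*9.81*52.8) = 21.8865 m/s
D = 60 * 21.8865 / (pi * 246) = 1.6992 m


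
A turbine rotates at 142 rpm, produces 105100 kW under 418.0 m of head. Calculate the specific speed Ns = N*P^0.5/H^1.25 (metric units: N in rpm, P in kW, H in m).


Ns = 142 * 105100^0.5 / 418.0^1.25 = 24.3568


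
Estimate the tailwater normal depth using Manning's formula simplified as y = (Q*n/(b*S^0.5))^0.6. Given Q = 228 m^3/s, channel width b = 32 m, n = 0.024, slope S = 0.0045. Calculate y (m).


y = (228 * 0.024 / (32 * 0.0045^0.5))^0.6 = 1.7532 m


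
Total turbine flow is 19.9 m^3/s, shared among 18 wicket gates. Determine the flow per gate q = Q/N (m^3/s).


q = 19.9 / 18 = 1.1056 m^3/s


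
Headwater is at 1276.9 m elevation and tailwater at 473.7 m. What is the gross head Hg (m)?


Hg = 1276.9 - 473.7 = 803.2000 m


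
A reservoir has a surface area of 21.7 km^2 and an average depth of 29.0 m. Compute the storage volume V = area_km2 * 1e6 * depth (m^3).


V = 21.7 * 1e6 * 29.0 = 6.2930e+08 m^3


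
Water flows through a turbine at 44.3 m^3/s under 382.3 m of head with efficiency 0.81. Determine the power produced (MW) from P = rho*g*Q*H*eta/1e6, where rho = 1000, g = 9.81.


P = 1000 * 9.81 * 44.3 * 382.3 * 0.81 / 1e6 = 134.5743 MW


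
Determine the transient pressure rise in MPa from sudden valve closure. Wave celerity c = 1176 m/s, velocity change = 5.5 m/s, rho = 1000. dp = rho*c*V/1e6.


dp = 1000 * 1176 * 5.5 / 1e6 = 6.4680 MPa


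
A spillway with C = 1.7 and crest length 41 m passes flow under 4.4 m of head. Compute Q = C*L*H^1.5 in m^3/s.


Q = 1.7 * 41 * 4.4^1.5 = 643.2974 m^3/s


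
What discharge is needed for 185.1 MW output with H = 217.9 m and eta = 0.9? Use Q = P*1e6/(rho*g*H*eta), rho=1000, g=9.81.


Q = 185.1 * 1e6 / (1000 * 9.81 * 217.9 * 0.9) = 96.2139 m^3/s


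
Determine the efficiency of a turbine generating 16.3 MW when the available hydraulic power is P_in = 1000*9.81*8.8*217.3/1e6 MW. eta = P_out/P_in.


P_in = 1000 * 9.81 * 8.8 * 217.3 / 1e6 = 18.7591 MW
eta = 16.3 / 18.7591 = 0.8689


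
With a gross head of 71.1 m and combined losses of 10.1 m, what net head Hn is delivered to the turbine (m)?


Hn = 71.1 - 10.1 = 61.0000 m


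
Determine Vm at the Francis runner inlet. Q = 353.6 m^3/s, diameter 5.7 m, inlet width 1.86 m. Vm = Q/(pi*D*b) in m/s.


Vm = 353.6 / (pi * 5.7 * 1.86) = 10.6163 m/s


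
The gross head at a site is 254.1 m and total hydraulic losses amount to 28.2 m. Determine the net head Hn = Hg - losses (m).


Hn = 254.1 - 28.2 = 225.9000 m


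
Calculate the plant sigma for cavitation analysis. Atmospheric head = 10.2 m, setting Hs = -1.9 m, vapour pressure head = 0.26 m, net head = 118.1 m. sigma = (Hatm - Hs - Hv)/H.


sigma = (10.2 - (-1.9) - 0.26) / 118.1 = 0.1003


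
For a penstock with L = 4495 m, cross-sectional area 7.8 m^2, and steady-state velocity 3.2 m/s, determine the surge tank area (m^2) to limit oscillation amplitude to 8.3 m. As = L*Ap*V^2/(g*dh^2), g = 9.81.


As = 4495 * 7.8 * 3.2^2 / (9.81 * 8.3^2) = 531.2501 m^2


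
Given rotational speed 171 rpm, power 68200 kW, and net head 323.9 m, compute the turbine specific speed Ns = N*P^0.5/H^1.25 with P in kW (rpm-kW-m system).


Ns = 171 * 68200^0.5 / 323.9^1.25 = 32.4993


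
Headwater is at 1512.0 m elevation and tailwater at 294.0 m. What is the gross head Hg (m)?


Hg = 1512.0 - 294.0 = 1218.0000 m


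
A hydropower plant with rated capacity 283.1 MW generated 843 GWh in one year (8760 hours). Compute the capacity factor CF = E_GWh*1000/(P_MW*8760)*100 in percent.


CF = 843 * 1000 / (283.1 * 8760) * 100 = 33.9925 %


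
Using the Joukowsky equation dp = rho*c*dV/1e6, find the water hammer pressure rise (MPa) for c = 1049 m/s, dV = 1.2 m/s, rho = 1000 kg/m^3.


dp = 1000 * 1049 * 1.2 / 1e6 = 1.2588 MPa


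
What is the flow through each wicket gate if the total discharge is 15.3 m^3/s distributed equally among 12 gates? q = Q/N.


q = 15.3 / 12 = 1.2750 m^3/s


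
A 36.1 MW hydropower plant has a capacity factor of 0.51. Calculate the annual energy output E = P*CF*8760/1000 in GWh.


E = 36.1 * 0.51 * 8760 / 1000 = 161.2804 GWh


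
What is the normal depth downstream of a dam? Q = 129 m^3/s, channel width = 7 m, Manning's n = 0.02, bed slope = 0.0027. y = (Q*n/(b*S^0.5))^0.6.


y = (129 * 0.02 / (7 * 0.0027^0.5))^0.6 = 3.2397 m


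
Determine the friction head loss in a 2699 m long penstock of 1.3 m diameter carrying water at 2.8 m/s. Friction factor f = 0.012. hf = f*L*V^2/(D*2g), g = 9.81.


hf = 0.012 * 2699 * 2.8^2 / (1.3 * 2 * 9.81) = 9.9554 m


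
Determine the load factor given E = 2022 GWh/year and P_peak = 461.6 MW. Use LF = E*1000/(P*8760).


LF = 2022 * 1000 / (461.6 * 8760) = 0.5000


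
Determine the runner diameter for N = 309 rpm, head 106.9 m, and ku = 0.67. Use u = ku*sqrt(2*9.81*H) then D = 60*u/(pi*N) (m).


u = 0.67 * sqrt(2*9.81*106.9) = 30.6841 m/s
D = 60 * 30.6841 / (pi * 309) = 1.8965 m


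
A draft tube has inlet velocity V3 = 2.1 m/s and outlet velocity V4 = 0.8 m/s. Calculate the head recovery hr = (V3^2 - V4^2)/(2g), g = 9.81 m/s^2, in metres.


hr = (2.1^2 - 0.8^2) / (2*9.81) = 0.1922 m


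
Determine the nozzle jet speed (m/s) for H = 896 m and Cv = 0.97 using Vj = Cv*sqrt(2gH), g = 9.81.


Vj = 0.97 * sqrt(2*9.81*896) = 128.6101 m/s


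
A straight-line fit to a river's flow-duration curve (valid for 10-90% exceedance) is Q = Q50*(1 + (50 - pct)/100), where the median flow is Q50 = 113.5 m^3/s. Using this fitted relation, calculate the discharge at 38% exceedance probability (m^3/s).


Q = 113.5 * (1 + (50 - 38)/100) = 127.1200 m^3/s


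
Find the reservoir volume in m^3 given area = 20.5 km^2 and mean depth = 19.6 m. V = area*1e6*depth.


V = 20.5 * 1e6 * 19.6 = 4.0180e+08 m^3


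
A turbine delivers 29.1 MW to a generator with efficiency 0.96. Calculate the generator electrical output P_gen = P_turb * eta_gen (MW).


P_gen = 29.1 * 0.96 = 27.9360 MW


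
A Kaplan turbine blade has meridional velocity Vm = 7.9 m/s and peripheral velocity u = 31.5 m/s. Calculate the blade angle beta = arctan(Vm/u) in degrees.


beta = arctan(7.9 / 31.5) = 14.0790 degrees


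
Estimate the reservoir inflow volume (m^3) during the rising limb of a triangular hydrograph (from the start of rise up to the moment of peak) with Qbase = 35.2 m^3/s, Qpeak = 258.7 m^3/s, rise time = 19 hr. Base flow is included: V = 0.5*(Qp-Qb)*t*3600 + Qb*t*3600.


V = 0.5*(258.7 - 35.2)*19*3600 + 35.2*19*3600 = 1.0051e+07 m^3


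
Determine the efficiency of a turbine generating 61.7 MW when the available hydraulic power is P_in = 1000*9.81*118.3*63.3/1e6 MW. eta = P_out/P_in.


P_in = 1000 * 9.81 * 118.3 * 63.3 / 1e6 = 73.4611 MW
eta = 61.7 / 73.4611 = 0.8399


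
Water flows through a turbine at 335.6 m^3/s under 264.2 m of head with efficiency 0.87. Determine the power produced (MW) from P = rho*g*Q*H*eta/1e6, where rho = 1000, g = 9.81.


P = 1000 * 9.81 * 335.6 * 264.2 * 0.87 / 1e6 = 756.7336 MW


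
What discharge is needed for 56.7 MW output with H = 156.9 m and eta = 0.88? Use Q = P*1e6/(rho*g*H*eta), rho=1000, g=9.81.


Q = 56.7 * 1e6 / (1000 * 9.81 * 156.9 * 0.88) = 41.8609 m^3/s


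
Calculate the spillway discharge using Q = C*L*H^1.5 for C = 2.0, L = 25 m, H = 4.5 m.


Q = 2.0 * 25 * 4.5^1.5 = 477.2971 m^3/s


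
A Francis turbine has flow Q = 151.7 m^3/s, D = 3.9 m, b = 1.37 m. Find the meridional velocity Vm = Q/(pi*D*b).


Vm = 151.7 / (pi * 3.9 * 1.37) = 9.0375 m/s


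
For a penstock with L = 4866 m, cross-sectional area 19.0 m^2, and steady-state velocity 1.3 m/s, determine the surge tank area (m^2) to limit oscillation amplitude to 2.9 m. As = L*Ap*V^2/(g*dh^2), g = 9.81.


As = 4866 * 19.0 * 1.3^2 / (9.81 * 2.9^2) = 1893.8580 m^2


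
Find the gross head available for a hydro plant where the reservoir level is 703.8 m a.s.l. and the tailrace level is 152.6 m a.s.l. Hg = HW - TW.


Hg = 703.8 - 152.6 = 551.2000 m


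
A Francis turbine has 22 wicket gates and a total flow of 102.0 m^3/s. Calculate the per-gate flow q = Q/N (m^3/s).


q = 102.0 / 22 = 4.6364 m^3/s


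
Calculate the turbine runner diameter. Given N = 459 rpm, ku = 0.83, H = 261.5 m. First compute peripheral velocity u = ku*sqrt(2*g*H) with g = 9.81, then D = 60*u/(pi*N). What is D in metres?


u = 0.83 * sqrt(2*9.81*261.5) = 59.4516 m/s
D = 60 * 59.4516 / (pi * 459) = 2.4737 m


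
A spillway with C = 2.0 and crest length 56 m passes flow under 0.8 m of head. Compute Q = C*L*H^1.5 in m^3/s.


Q = 2.0 * 56 * 0.8^1.5 = 80.1407 m^3/s


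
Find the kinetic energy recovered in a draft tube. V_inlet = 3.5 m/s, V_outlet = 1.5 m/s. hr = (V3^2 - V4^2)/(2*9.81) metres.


hr = (3.5^2 - 1.5^2) / (2*9.81) = 0.5097 m


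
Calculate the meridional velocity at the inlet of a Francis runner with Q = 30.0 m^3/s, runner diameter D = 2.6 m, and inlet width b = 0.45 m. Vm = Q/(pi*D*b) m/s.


Vm = 30.0 / (pi * 2.6 * 0.45) = 8.1618 m/s


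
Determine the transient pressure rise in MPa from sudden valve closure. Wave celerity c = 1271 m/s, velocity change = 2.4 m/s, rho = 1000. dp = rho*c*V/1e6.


dp = 1000 * 1271 * 2.4 / 1e6 = 3.0504 MPa


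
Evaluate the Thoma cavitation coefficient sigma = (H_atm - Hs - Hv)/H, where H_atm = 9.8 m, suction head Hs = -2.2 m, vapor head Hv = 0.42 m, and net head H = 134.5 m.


sigma = (9.8 - (-2.2) - 0.42) / 134.5 = 0.0861


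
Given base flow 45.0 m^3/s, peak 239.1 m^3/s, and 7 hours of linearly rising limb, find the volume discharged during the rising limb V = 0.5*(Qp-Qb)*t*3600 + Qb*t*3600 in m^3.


V = 0.5*(239.1 - 45.0)*7*3600 + 45.0*7*3600 = 3.5797e+06 m^3


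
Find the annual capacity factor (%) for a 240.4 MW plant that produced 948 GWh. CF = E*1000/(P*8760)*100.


CF = 948 * 1000 / (240.4 * 8760) * 100 = 45.0163 %


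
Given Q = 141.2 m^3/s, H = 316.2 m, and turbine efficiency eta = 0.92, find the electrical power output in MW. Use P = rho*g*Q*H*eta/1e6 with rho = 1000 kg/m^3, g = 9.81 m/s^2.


P = 1000 * 9.81 * 141.2 * 316.2 * 0.92 / 1e6 = 402.9521 MW


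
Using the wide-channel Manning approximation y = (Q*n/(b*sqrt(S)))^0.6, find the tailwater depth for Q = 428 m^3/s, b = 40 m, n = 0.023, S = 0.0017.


y = (428 * 0.023 / (40 * 0.0017^0.5))^0.6 = 2.9210 m


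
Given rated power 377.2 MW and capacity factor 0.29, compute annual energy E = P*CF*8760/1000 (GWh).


E = 377.2 * 0.29 * 8760 / 1000 = 958.2389 GWh


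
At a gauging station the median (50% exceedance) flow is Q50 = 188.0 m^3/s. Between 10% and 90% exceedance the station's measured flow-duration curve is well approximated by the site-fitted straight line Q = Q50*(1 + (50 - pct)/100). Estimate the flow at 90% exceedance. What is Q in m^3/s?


Q = 188.0 * (1 + (50 - 90)/100) = 112.8000 m^3/s


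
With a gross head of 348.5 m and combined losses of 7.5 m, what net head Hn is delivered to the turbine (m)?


Hn = 348.5 - 7.5 = 341.0000 m


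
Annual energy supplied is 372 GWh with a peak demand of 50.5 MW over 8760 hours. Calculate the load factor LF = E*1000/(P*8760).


LF = 372 * 1000 / (50.5 * 8760) = 0.8409


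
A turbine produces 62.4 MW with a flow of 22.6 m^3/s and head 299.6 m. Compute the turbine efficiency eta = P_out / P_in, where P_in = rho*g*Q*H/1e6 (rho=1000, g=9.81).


P_in = 1000 * 9.81 * 22.6 * 299.6 / 1e6 = 66.4231 MW
eta = 62.4 / 66.4231 = 0.9394


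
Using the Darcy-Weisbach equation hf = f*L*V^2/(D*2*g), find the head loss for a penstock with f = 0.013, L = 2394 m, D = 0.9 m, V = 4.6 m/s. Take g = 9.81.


hf = 0.013 * 2394 * 4.6^2 / (0.9 * 2 * 9.81) = 37.2942 m


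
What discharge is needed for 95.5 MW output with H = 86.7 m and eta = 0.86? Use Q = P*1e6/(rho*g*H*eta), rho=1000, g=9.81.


Q = 95.5 * 1e6 / (1000 * 9.81 * 86.7 * 0.86) = 130.5620 m^3/s


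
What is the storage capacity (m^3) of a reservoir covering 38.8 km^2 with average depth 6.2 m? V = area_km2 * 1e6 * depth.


V = 38.8 * 1e6 * 6.2 = 2.4056e+08 m^3


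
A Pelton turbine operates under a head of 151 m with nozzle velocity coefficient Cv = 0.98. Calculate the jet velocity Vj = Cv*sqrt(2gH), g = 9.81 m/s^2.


Vj = 0.98 * sqrt(2*9.81*151) = 53.3414 m/s


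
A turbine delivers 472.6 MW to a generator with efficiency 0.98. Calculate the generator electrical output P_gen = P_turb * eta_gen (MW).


P_gen = 472.6 * 0.98 = 463.1480 MW


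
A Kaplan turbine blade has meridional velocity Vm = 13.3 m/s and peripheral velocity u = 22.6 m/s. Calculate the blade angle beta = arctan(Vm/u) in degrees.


beta = arctan(13.3 / 22.6) = 30.4766 degrees


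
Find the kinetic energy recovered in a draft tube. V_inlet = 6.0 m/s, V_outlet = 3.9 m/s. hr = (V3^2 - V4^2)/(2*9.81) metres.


hr = (6.0^2 - 3.9^2) / (2*9.81) = 1.0596 m


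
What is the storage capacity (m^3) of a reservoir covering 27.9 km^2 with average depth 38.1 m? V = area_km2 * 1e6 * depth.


V = 27.9 * 1e6 * 38.1 = 1.0630e+09 m^3


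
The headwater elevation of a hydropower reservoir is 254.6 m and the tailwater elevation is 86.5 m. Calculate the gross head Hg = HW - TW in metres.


Hg = 254.6 - 86.5 = 168.1000 m
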